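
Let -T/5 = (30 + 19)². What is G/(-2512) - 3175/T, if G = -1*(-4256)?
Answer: -538971/376957 ≈ -1.4298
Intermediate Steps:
G = 4256
T = -12005 (T = -5*(30 + 19)² = -5*49² = -5*2401 = -12005)
G/(-2512) - 3175/T = 4256/(-2512) - 3175/(-12005) = 4256*(-1/2512) - 3175*(-1/12005) = -266/157 + 635/2401 = -538971/376957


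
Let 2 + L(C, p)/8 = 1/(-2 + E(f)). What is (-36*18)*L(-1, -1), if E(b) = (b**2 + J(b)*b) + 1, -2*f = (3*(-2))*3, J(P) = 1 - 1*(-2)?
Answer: 1104192/107 ≈ 10320.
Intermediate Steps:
J(P) = 3 (J(P) = 1 + 2 = 3)
f = 9 (f = -3*(-2)*3/2 = -(-3)*3 = -1/2*(-18) = 9)
E(b) = 1 + b**2 + 3*b (E(b) = (b**2 + 3*b) + 1 = 1 + b**2 + 3*b)
L(C, p) = -1704/107 (L(C, p) = -16 + 8/(-2 + (1 + 9**2 + 3*9)) = -16 + 8/(-2 + (1 + 81 + 27)) = -16 + 8/(-2 + 109) = -16 + 8/107 = -1704/107)
(-36*18)*L(-1, -1) = -36*18*(-1704/107) = -648*(-1704/107) = 1104192/107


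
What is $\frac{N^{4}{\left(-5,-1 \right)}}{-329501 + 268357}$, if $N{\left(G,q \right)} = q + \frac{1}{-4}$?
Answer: $- \frac{625}{15652864} \approx -3.9929 \cdot 10^{-5}$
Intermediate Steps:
$N{\left(G,q \right)} = - \frac{1}{4} + q$ ($N{\left(G,q \right)} = q - \frac{1}{4} = - \frac{1}{4} + q$)
$\frac{N^{4}{\left(-5,-1 \right)}}{-329501 + 268357} = \frac{\left(- \frac{1}{4} - 1\right)^{4}}{-329501 + 268357} = \frac{\left(- \frac{5}{4}\right)^{4}}{-61144} = \frac{625}{256} \left(- \frac{1}{61144}\right) = - \frac{625}{15652864}$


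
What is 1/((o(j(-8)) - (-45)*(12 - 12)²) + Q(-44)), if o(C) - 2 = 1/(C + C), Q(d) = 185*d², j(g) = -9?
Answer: 18/6446915 ≈ 2.7920e-6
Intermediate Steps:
o(C) = 2 + 1/(2*C) (o(C) = 2 + 1/(C + C) = 2 + 1/(2*C))
1/((o(j(-8)) - (-45)*(12 - 12)²) + Q(-44)) = 1/(((2 + (½)/(-9)) - (-45)*(12 - 12)²) + 185*(-44)²) = 1/(((2 + (½)*(-⅑)) - (-45)*0²) + 185*1936) = 1/(((2 - 1/18) - (-45)*0) + 358160) = 1/((35/18 - 1*0) + 358160) = 1/((35/18 + 0) + 358160) = 1/(35/18 + 358160) = 1/(6446915/18) = 18/6446915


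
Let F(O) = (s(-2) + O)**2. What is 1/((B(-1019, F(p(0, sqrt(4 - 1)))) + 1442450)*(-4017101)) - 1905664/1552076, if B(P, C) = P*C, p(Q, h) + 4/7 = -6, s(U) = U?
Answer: -128247645631454699331/104451830354698506350 ≈ -1.2278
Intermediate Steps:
p(Q, h) = -46/7 (p(Q, h) = -4/7 - 6 = -46/7)
F(O) = (-2 + O)**2
B(P, C) = C*P
1/((B(-1019, F(p(0, sqrt(4 - 1)))) + 1442450)*(-4017101)) - 1905664/1552076 = 1/(((-2 - 46/7)**2*(-1019) + 1442450)*(-4017101)) - 1905664/1552076 = -1/4017101/((-60/7)**2*(-1019) + 1442450) - 1905664*1/1552076 = -1/4017101/((3600/49)*(-1019) + 1442450) - 476416/388019 = -1/4017101/(-3668400/49 + 1442450) - 476416/388019 = -1/4017101/(67011650/49) - 476416/388019 = (49/67011650)*(-1/4017101) - 476416/388019 = -49/269192566226650 - 476416/388019 = -128247645631454699331/104451830354698506350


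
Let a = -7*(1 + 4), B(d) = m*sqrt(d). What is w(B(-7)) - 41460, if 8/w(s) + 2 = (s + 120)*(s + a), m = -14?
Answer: 4*(-6167175*sqrt(7) + 28887256*I)/(-2787*I + 595*sqrt(7)) ≈ -41460.0 + 0.00061798*I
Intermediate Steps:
B(d) = -14*sqrt(d)
a = -35 (a = -7*5 = -35)
w(s) = 8/(-2 + (-35 + s)*(120 + s)) (w(s) = 8/(-2 + (s + 120)*(s - 35)) = 8/(-2 + (120 + s)*(-35 + s)) = 8/(-2 + (-35 + s)*(120 + s)))
w(B(-7)) - 41460 = 8/(-4202 + (-14*I*sqrt(7))**2 + 85*(-14*I*sqrt(7))) - 41460 = 8/(-4202 - 1372 - 1190*I*sqrt(7)) - 41460 = 8/(-5574 - 1190*I*sqrt(7)) - 41460 = -41460 + 8/(-5574 - 1190*I*sqrt(7))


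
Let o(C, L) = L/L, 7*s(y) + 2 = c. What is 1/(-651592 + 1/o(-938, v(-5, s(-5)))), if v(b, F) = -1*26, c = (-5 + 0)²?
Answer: -1/651591 ≈ -1.5347e-6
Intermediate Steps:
c = 25 (c = (-5)² = 25)
s(y) = 23/7 (s(y) = -2/7 + (⅐)*25 = -2/7 + 25/7 = 23/7)
v(b, F) = -26
o(C, L) = 1
1/(-651592 + 1/o(-938, v(-5, s(-5)))) = 1/(-651592 + 1/1) = 1/(-651592 + 1) = 1/(-651591) = -1/651591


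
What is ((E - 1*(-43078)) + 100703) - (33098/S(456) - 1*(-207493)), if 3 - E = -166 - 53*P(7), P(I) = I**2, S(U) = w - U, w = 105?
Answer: -1642996/27 ≈ -60852.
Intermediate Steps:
S(U) = 105 - U
E = 2766 (E = 3 - (-166 - 53*7**2) = 3 - (-166 - 53*49) = 3 - (-166 - 2597) = 3 - 1*(-2763) = 3 + 2763 = 2766)
((E - 1*(-43078)) + 100703) - (33098/S(456) - 1*(-207493)) = ((2766 - 1*(-43078)) + 100703) - (33098/(105 - 1*456) - 1*(-207493)) = ((2766 + 43078) + 100703) - (33098/(105 - 456) + 207493) = (45844 + 100703) - (33098/(-351) + 207493) = 146547 - (33098*(-1/351) + 207493) = 146547 - (-2546/27 + 207493) = 146547 - 1*5599765/27 = 146547 - 5599765/27 = -1642996/27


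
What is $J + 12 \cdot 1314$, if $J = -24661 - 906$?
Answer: $-9799$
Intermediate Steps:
$J = -25567$
$J + 12 \cdot 1314 = -25567 + 12 \cdot 1314 = -25567 + 15768 = -9799$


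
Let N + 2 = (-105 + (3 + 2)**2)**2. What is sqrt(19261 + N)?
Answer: 3*sqrt(2851) ≈ 160.18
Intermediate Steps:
N = 6398 (N = -2 + (-105 + (3 + 2)**2)**2 = -2 + (-105 + 5**2)**2 = -2 + (-105 + 25)**2 = -2 + (-80)**2 = -2 + 6400 = 6398)
sqrt(19261 + N) = sqrt(19261 + 6398) = sqrt(25659) = 3*sqrt(2851)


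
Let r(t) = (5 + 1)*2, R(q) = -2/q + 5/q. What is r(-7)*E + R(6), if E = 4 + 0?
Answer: 97/2 ≈ 48.500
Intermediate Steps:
E = 4
R(q) = 3/q
r(t) = 12 (r(t) = 6*2 = 12)
r(-7)*E + R(6) = 12*4 + 3/6 = 48 + 3*(⅙) = 48 + ½ = 97/2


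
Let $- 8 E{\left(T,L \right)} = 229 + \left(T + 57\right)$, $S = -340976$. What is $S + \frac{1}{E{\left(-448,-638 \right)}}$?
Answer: $- \frac{27619052}{81} \approx -3.4098 \cdot 10^{5}$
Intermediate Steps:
$E{\left(T,L \right)} = - \frac{143}{4} - \frac{T}{8}$ ($E{\left(T,L \right)} = - \frac{229 + \left(T + 57\right)}{8} = - \frac{229 + \left(57 + T\right)}{8} = - \frac{286 + T}{8} = - \frac{143}{4} - \frac{T}{8}$)
$S + \frac{1}{E{\left(-448,-638 \right)}} = -340976 + \frac{1}{- \frac{143}{4} - -56} = -340976 + \frac{1}{- \frac{143}{4} + 56} = -340976 + \frac{1}{\frac{81}{4}} = -340976 + \frac{4}{81} = - \frac{27619052}{81}$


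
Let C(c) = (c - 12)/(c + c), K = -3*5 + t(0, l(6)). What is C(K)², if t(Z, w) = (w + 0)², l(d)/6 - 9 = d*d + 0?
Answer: 590052681/2360988100 ≈ 0.24992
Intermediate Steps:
l(d) = 54 + 6*d² (l(d) = 54 + 6*(d*d + 0) = 54 + 6*(d² + 0) = 54 + 6*d²)
t(Z, w) = w²
K = 72885 (K = -3*5 + (54 + 6*6²)² = -15 + (54 + 6*36)² = -15 + (54 + 216)² = -15 + 270² = -15 + 72900 = 72885)
C(c) = (-12 + c)/(2*c) (C(c) = (-12 + c)/((2*c)) = (-12 + c)*(1/(2*c)) = (-12 + c)/(2*c))
C(K)² = ((½)*(-12 + 72885)/72885)² = ((½)*(1/72885)*72873)² = (24291/48590)² = 590052681/2360988100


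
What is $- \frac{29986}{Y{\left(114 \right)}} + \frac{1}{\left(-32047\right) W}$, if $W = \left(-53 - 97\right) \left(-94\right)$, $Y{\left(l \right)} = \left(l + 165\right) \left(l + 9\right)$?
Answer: $- \frac{4516518318839}{5168857425300} \approx -0.87379$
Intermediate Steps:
$Y{\left(l \right)} = \left(9 + l\right) \left(165 + l\right)$ ($Y{\left(l \right)} = \left(165 + l\right) \left(9 + l\right) = \left(9 + l\right) \left(165 + l\right)$)
$W = 14100$ ($W = \left(-150\right) \left(-94\right) = 14100$)
$- \frac{29986}{Y{\left(114 \right)}} + \frac{1}{\left(-32047\right) W} = - \frac{29986}{1485 + 114^{2} + 174 \cdot 114} + \frac{1}{\left(-32047\right) 14100} = - \frac{29986}{1485 + 12996 + 19836} - \frac{1}{451862700} = - \frac{29986}{34317} - \frac{1}{451862700} = - \frac{4516518318839}{5168857425300}$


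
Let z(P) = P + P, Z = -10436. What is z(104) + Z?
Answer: -10228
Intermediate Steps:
z(P) = 2*P
z(104) + Z = 2*104 - 10436 = 208 - 10436 = -10228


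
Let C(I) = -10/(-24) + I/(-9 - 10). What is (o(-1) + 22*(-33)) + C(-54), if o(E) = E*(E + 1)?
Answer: -164785/228 ≈ -722.74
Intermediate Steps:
o(E) = E*(1 + E)
C(I) = 5/12 - I/19 (C(I) = -10*(-1/24) + I/(-19) = 5/12 + I*(-1/19) = 5/12 - I/19)
(o(-1) + 22*(-33)) + C(-54) = (-(1 - 1) + 22*(-33)) + (5/12 - 1/19*(-54)) = (-1*0 - 726) + (5/12 + 54/19) = (0 - 726) + 743/228 = -726 + 743/228 = -164785/228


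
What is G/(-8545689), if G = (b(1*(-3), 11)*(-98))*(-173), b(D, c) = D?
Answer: 16954/2848563 ≈ 0.0059518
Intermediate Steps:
G = -50862 (G = ((1*(-3))*(-98))*(-173) = -3*(-98)*(-173) = 294*(-173) = -50862)
G/(-8545689) = -50862/(-8545689) = -50862*(-1/8545689) = 16954/2848563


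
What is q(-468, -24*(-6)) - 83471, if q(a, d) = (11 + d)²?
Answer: -59446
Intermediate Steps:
q(-468, -24*(-6)) - 83471 = (11 - 24*(-6))² - 83471 = (11 + 144)² - 83471 = 155² - 83471 = 24025 - 83471 = -59446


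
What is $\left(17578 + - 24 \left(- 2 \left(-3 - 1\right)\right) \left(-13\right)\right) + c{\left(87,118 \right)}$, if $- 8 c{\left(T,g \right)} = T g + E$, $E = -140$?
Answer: $\frac{75233}{4} \approx 18808.0$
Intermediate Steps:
$c{\left(T,g \right)} = \frac{35}{2} - \frac{T g}{8}$ ($c{\left(T,g \right)} = - \frac{T g - 140}{8} = - \frac{-140 + T g}{8} = \frac{35}{2} - \frac{T g}{8}$)
$\left(17578 + - 24 \left(- 2 \left(-3 - 1\right)\right) \left(-13\right)\right) + c{\left(87,118 \right)} = \left(17578 + - 24 \left(- 2 \left(-3 - 1\right)\right) \left(-13\right)\right) + \left(\frac{35}{2} - \frac{87}{8} \cdot 118\right) = \left(17578 + - 24 \left(\left(-2\right) \left(-4\right)\right) \left(-13\right)\right) + \left(\frac{35}{2} - \frac{5133}{4}\right) = \left(17578 + \left(-24\right) 8 \left(-13\right)\right) - \frac{5063}{4} = \left(17578 - -2496\right) - \frac{5063}{4} = \left(17578 + 2496\right) - \frac{5063}{4} = 20074 - \frac{5063}{4} = \frac{75233}{4}$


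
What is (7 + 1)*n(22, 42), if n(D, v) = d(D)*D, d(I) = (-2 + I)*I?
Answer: 77440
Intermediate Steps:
d(I) = I*(-2 + I)
n(D, v) = D²*(-2 + D) (n(D, v) = (D*(-2 + D))*D = D²*(-2 + D))
(7 + 1)*n(22, 42) = (7 + 1)*(22²*(-2 + 22)) = 8*(484*20) = 8*9680 = 77440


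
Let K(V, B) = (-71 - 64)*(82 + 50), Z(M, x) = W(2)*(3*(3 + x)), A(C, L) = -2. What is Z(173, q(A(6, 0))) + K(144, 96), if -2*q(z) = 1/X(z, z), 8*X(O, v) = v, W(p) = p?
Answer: -17790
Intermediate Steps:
X(O, v) = v/8
q(z) = -4/z (q(z) = -8/z/2 = -4/z)
Z(M, x) = 18 + 6*x (Z(M, x) = 2*(3*(3 + x)) = 2*(9 + 3*x) = 18 + 6*x)
K(V, B) = -17820 (K(V, B) = -135*132 = -17820)
Z(173, q(A(6, 0))) + K(144, 96) = (18 + 6*(-4/(-2))) - 17820 = (18 + 6*(-4*(-½))) - 17820 = (18 + 6*2) - 17820 = (18 + 12) - 17820 = 30 - 17820 = -17790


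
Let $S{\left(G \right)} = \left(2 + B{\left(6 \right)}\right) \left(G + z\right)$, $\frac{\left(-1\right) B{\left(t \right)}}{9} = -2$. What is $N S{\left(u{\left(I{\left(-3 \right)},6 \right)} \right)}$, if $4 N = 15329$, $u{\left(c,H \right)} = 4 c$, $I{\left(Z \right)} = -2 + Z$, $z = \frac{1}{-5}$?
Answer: $-1548229$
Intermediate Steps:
$z = - \frac{1}{5} \approx -0.2$
$N = \frac{15329}{4}$ ($N = \frac{1}{4} \cdot 15329 = \frac{15329}{4} \approx 3832.3$)
$B{\left(t \right)} = 18$ ($B{\left(t \right)} = \left(-9\right) \left(-2\right) = 18$)
$S{\left(G \right)} = -4 + 20 G$ ($S{\left(G \right)} = \left(2 + 18\right) \left(G - \frac{1}{5}\right) = 20 \left(- \frac{1}{5} + G\right) = -4 + 20 G$)
$N S{\left(u{\left(I{\left(-3 \right)},6 \right)} \right)} = \frac{15329 \left(-4 + 20 \cdot 4 \left(-2 - 3\right)\right)}{4} = \frac{15329 \left(-4 + 20 \cdot 4 \left(-5\right)\right)}{4} = \frac{15329 \left(-4 + 20 \left(-20\right)\right)}{4} = \frac{15329 \left(-4 - 400\right)}{4} = \frac{15329}{4} \left(-404\right) = -1548229$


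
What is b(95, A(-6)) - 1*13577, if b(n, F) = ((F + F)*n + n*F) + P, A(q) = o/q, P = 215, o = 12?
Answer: -13932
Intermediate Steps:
A(q) = 12/q
b(n, F) = 215 + 3*F*n (b(n, F) = ((F + F)*n + n*F) + 215 = ((2*F)*n + F*n) + 215 = (2*F*n + F*n) + 215 = 3*F*n + 215 = 215 + 3*F*n)
b(95, A(-6)) - 1*13577 = (215 + 3*(12/(-6))*95) - 1*13577 = (215 + 3*(12*(-1/6))*95) - 13577 = (215 + 3*(-2)*95) - 13577 = (215 - 570) - 13577 = -355 - 13577 = -13932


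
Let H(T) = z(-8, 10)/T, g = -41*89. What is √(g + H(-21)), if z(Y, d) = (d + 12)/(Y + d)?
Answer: 4*I*√100590/21 ≈ 60.411*I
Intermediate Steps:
g = -3649
z(Y, d) = (12 + d)/(Y + d)
H(T) = 11/T (H(T) = ((12 + 10)/(-8 + 10))/T = (22/2)/T = ((½)*22)/T = 11/T)
√(g + H(-21)) = √(-3649 + 11/(-21)) = √(-3649 + 11*(-1/21)) = √(-3649 - 11/21) = √(-76640/21) = 4*I*√100590/21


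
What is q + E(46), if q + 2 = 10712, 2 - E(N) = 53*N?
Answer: 8274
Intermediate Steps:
E(N) = 2 - 53*N
q = 10710 (q = -2 + 10712 = 10710)
q + E(46) = 10710 + (2 - 53*46) = 10710 + (2 - 2438) = 10710 - 2436 = 8274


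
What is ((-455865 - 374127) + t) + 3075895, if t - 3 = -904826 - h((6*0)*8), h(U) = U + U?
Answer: 1341080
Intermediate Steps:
h(U) = 2*U
t = -904823 (t = 3 + (-904826 - 2*(6*0)*8) = 3 + (-904826 - 2*0*8) = 3 + (-904826 - 2*0) = 3 + (-904826 - 1*0) = 3 + (-904826 + 0) = 3 - 904826 = -904823)
((-455865 - 374127) + t) + 3075895 = ((-455865 - 374127) - 904823) + 3075895 = (-829992 - 904823) + 3075895 = -1734815 + 3075895 = 1341080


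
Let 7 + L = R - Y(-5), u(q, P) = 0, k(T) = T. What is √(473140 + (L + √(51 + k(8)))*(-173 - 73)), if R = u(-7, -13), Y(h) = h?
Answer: √(473632 - 246*√59) ≈ 686.83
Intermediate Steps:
R = 0
L = -2 (L = -7 + (0 - 1*(-5)) = -7 + (0 + 5) = -7 + 5 = -2)
√(473140 + (L + √(51 + k(8)))*(-173 - 73)) = √(473140 + (-2 + √(51 + 8))*(-173 - 73)) = √(473140 + (-2 + √59)*(-246)) = √(473140 + (492 - 246*√59)) = √(473632 - 246*√59)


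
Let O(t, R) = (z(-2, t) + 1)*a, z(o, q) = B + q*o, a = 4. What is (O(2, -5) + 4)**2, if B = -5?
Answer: 784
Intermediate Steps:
z(o, q) = -5 + o*q (z(o, q) = -5 + q*o = -5 + o*q)
O(t, R) = -16 - 8*t (O(t, R) = ((-5 - 2*t) + 1)*4 = (-4 - 2*t)*4 = -16 - 8*t)
(O(2, -5) + 4)**2 = ((-16 - 8*2) + 4)**2 = ((-16 - 16) + 4)**2 = (-32 + 4)**2 = (-28)**2 = 784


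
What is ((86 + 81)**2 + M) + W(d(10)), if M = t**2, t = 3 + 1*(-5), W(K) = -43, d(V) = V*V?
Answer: 27850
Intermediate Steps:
d(V) = V**2
t = -2 (t = 3 - 5 = -2)
M = 4 (M = (-2)**2 = 4)
((86 + 81)**2 + M) + W(d(10)) = ((86 + 81)**2 + 4) - 43 = (167**2 + 4) - 43 = (27889 + 4) - 43 = 27893 - 43 = 27850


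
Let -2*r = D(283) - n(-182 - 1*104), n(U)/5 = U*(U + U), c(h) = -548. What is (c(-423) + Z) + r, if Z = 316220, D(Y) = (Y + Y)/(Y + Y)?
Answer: 1449303/2 ≈ 7.2465e+5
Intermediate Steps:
D(Y) = 1 (D(Y) = (2*Y)/((2*Y)) = (2*Y)*(1/(2*Y)) = 1)
n(U) = 10*U**2 (n(U) = 5*(U*(U + U)) = 5*(U*(2*U)) = 5*(2*U**2) = 10*U**2)
r = 817959/2 (r = -(1 - 10*(-182 - 1*104)**2)/2 = -(1 - 10*(-182 - 104)**2)/2 = -(1 - 10*(-286)**2)/2 = -(1 - 10*81796)/2 = -(1 - 1*817960)/2 = -(1 - 817960)/2 = -1/2*(-817959) = 817959/2 ≈ 4.0898e+5)
(c(-423) + Z) + r = (-548 + 316220) + 817959/2 = 315672 + 817959/2 = 1449303/2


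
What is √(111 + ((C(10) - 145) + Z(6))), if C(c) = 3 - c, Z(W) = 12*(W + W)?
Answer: √103 ≈ 10.149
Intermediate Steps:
Z(W) = 24*W (Z(W) = 12*(2*W) = 24*W)
√(111 + ((C(10) - 145) + Z(6))) = √(111 + (((3 - 1*10) - 145) + 24*6)) = √(111 + (((3 - 10) - 145) + 144)) = √(111 + ((-7 - 145) + 144)) = √(111 + (-152 + 144)) = √(111 - 8) = √103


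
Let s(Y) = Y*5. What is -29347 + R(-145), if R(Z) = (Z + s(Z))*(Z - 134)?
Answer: 213383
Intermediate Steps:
s(Y) = 5*Y
R(Z) = 6*Z*(-134 + Z) (R(Z) = (Z + 5*Z)*(Z - 134) = (6*Z)*(-134 + Z) = 6*Z*(-134 + Z))
-29347 + R(-145) = -29347 + 6*(-145)*(-134 - 145) = -29347 + 6*(-145)*(-279) = -29347 + 242730 = 213383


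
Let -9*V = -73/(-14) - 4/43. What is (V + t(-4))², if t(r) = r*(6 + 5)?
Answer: 58310175625/29354724 ≈ 1986.4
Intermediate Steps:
t(r) = 11*r (t(r) = r*11 = 11*r)
V = -3083/5418 (V = -(-73/(-14) - 4/43)/9 = -(-73*(-1/14) - 4*1/43)/9 = -(73/14 - 4/43)/9 = -⅑*3083/602 = -3083/5418 ≈ -0.56903)
(V + t(-4))² = (-3083/5418 + 11*(-4))² = (-3083/5418 - 44)² = (-241475/5418)² = 58310175625/29354724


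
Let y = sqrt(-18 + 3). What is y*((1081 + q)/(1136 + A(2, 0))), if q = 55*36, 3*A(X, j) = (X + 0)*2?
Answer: 9183*I*sqrt(15)/3412 ≈ 10.424*I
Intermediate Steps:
A(X, j) = 2*X/3 (A(X, j) = ((X + 0)*2)/3 = (X*2)/3 = (2*X)/3 = 2*X/3)
q = 1980
y = I*sqrt(15) (y = sqrt(-15) = I*sqrt(15) ≈ 3.873*I)
y*((1081 + q)/(1136 + A(2, 0))) = (I*sqrt(15))*((1081 + 1980)/(1136 + (2/3)*2)) = (I*sqrt(15))*(3061/(1136 + 4/3)) = (I*sqrt(15))*(3061/(3412/3)) = (I*sqrt(15))*(3061*(3/3412)) = (I*sqrt(15))*(9183/3412) = 9183*I*sqrt(15)/3412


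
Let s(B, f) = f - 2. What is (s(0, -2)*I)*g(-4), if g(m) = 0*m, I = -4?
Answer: 0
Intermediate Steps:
g(m) = 0
s(B, f) = -2 + f
(s(0, -2)*I)*g(-4) = ((-2 - 2)*(-4))*0 = -4*(-4)*0 = 16*0 = 0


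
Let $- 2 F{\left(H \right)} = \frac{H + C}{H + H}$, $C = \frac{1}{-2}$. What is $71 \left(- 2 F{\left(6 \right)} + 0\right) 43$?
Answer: $\frac{33583}{24} \approx 1399.3$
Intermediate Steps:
$C = - \frac{1}{2} \approx -0.5$
$F{\left(H \right)} = - \frac{- \frac{1}{2} + H}{4 H}$ ($F{\left(H \right)} = - \frac{\left(H - \frac{1}{2}\right) \frac{1}{H + H}}{2} = - \frac{\left(- \frac{1}{2} + H\right) \frac{1}{2 H}}{2} = - \frac{\frac{1}{2} \frac{1}{H} \left(- \frac{1}{2} + H\right)}{2} = - \frac{- \frac{1}{2} + H}{4 H}$)
$71 \left(- 2 F{\left(6 \right)} + 0\right) 43 = 71 \left(- 2 \frac{1 - 12}{8 \cdot 6} + 0\right) 43 = 71 \left(- 2 \cdot \frac{1}{8} \cdot \frac{1}{6} \left(1 - 12\right) + 0\right) 43 = 71 \left(- 2 \cdot \frac{1}{8} \cdot \frac{1}{6} \left(-11\right) + 0\right) 43 = 71 \left(\left(-2\right) \left(- \frac{11}{48}\right) + 0\right) 43 = 71 \left(\frac{11}{24} + 0\right) 43 = 71 \cdot \frac{11}{24} \cdot 43 = \frac{781}{24} \cdot 43 = \frac{33583}{24}$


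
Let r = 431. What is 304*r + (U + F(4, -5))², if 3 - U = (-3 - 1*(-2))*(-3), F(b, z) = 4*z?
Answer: 131424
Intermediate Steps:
U = 0 (U = 3 - (-3 - 1*(-2))*(-3) = 3 - (-3 + 2)*(-3) = 3 - (-1)*(-3) = 3 - 1*3 = 3 - 3 = 0)
304*r + (U + F(4, -5))² = 304*431 + (0 + 4*(-5))² = 131024 + (0 - 20)² = 131024 + (-20)² = 131024 + 400 = 131424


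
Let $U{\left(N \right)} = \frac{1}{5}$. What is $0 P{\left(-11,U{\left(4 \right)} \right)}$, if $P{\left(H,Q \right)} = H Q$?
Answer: $0$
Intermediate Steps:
$U{\left(N \right)} = \frac{1}{5}$
$0 P{\left(-11,U{\left(4 \right)} \right)} = 0 \left(\left(-11\right) \frac{1}{5}\right) = 0 \left(- \frac{11}{5}\right) = 0$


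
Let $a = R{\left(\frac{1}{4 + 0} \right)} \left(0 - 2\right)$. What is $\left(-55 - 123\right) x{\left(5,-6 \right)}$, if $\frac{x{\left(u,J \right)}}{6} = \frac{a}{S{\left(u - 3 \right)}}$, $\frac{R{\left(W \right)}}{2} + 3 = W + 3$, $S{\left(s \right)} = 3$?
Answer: $356$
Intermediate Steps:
$R{\left(W \right)} = 2 W$ ($R{\left(W \right)} = -6 + 2 \left(W + 3\right) = -6 + 2 \left(3 + W\right) = -6 + \left(6 + 2 W\right) = 2 W$)
$a = -1$ ($a = \frac{2}{4 + 0} \left(0 - 2\right) = \frac{2}{4} \left(-2\right) = 2 \cdot \frac{1}{4} \left(-2\right) = \frac{1}{2} \left(-2\right) = -1$)
$x{\left(u,J \right)} = -2$ ($x{\left(u,J \right)} = 6 \left(- \frac{1}{3}\right) = -2$)
$\left(-55 - 123\right) x{\left(5,-6 \right)} = \left(-55 - 123\right) \left(-2\right) = \left(-178\right) \left(-2\right) = 356$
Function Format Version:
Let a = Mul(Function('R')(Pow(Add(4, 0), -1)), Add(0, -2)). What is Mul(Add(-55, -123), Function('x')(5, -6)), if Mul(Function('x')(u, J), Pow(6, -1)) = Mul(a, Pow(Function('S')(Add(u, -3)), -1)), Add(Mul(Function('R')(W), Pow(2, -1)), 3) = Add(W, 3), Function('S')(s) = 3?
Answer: 356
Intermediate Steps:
Function('R')(W) = Mul(2, W) (Function('R')(W) = Add(-6, Mul(2, Add(W, 3))) = Add(-6, Mul(2, Add(3, W))) = Add(-6, Add(6, Mul(2, W))) = Mul(2, W))
a = -1 (a = Mul(Mul(2, Pow(Add(4, 0), -1)), Add(0, -2)) = Mul(Mul(2, Pow(4, -1)), -2) = Mul(Mul(2, Rational(1, 4)), -2) = Mul(Rational(1, 2), -2) = -1)
Function('x')(u, J) = -2 (Function('x')(u, J) = Mul(6, Mul(-1, Pow(3, -1))) = Mul(6, Mul(-1, Rational(1, 3))) = Mul(6, Rational(-1, 3)) = -2)
Mul(Add(-55, -123), Function('x')(5, -6)) = Mul(Add(-55, -123), -2) = Mul(-178, -2) = 356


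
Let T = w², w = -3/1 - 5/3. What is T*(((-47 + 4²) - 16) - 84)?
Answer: -25676/9 ≈ -2852.9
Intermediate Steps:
w = -14/3 (w = -3*1 - 5*⅓ = -3 - 5/3 = -14/3 ≈ -4.6667)
T = 196/9 (T = (-14/3)² = 196/9 ≈ 21.778)
T*(((-47 + 4²) - 16) - 84) = 196*(((-47 + 4²) - 16) - 84)/9 = 196*(((-47 + 16) - 16) - 84)/9 = 196*((-31 - 16) - 84)/9 = 196*(-47 - 84)/9 = (196/9)*(-131) = -25676/9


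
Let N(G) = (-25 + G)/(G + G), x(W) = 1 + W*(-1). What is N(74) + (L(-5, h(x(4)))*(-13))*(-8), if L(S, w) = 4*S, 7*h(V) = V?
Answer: -307791/148 ≈ -2079.7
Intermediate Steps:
x(W) = 1 - W
h(V) = V/7
N(G) = (-25 + G)/(2*G) (N(G) = (-25 + G)/((2*G)) = (-25 + G)*(1/(2*G)) = (-25 + G)/(2*G))
N(74) + (L(-5, h(x(4)))*(-13))*(-8) = (½)*(-25 + 74)/74 + ((4*(-5))*(-13))*(-8) = (½)*(1/74)*49 - 20*(-13)*(-8) = 49/148 + 260*(-8) = 49/148 - 2080 = -307791/148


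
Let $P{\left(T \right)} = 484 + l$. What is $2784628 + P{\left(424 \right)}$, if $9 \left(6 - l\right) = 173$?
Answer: $\frac{25065889}{9} \approx 2.7851 \cdot 10^{6}$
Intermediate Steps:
$l = - \frac{119}{9}$ ($l = 6 - \frac{173}{9} = - \frac{119}{9} \approx -13.222$)
$P{\left(T \right)} = \frac{4237}{9}$ ($P{\left(T \right)} = 484 - \frac{119}{9} = \frac{4237}{9}$)
$2784628 + P{\left(424 \right)} = 2784628 + \frac{4237}{9} = \frac{25065889}{9}$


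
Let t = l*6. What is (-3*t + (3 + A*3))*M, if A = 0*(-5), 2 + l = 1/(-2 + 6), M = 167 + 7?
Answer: 6003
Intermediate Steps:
M = 174
l = -7/4 (l = -2 + 1/(-2 + 6) = -2 + 1/4 = -2 + ¼ = -7/4 ≈ -1.7500)
A = 0
t = -21/2 (t = -7/4*6 = -21/2 ≈ -10.500)
(-3*t + (3 + A*3))*M = (-3*(-21/2) + (3 + 0*3))*174 = (63/2 + (3 + 0))*174 = (63/2 + 3)*174 = (69/2)*174 = 6003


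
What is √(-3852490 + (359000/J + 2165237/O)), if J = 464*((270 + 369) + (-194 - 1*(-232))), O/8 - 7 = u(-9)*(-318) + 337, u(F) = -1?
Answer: I*√2602822802838547225377/25994092 ≈ 1962.7*I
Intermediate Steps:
O = 5296 (O = 56 + 8*(-1*(-318) + 337) = 56 + 8*(318 + 337) = 56 + 8*655 = 56 + 5240 = 5296)
J = 314128 (J = 464*(639 + (-194 + 232)) = 464*(639 + 38) = 464*677 = 314128)
√(-3852490 + (359000/J + 2165237/O)) = √(-3852490 + (359000/314128 + 2165237/5296)) = √(-3852490 + (359000*(1/314128) + 2165237*(1/5296))) = √(-3852490 + (44875/39266 + 2165237/5296)) = √(-3852490 + 42628927021/103976368) = √(-400525289029299/103976368) = I*√2602822802838547225377/25994092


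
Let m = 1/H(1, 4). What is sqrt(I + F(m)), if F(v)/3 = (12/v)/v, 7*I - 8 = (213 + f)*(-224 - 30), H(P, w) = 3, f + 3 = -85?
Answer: I*sqrt(206318)/7 ≈ 64.889*I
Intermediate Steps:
f = -88 (f = -3 - 85 = -88)
I = -31742/7 (I = 8/7 + ((213 - 88)*(-224 - 30))/7 = 8/7 + (125*(-254))/7 = 8/7 + (1/7)*(-31750) = 8/7 - 31750/7 = -31742/7 ≈ -4534.6)
m = 1/3 ≈ 0.33333
F(v) = 36/v**2 (F(v) = 3*((12/v)/v) = 3*(12/v**2) = 36/v**2)
sqrt(I + F(m)) = sqrt(-31742/7 + 36/3**(-2)) = sqrt(-31742/7 + 36*9) = sqrt(-31742/7 + 324) = sqrt(-29474/7) = I*sqrt(206318)/7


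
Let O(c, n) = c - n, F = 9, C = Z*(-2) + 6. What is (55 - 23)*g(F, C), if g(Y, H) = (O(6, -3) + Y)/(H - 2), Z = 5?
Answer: -96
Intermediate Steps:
C = -4 (C = 5*(-2) + 6 = -10 + 6 = -4)
g(Y, H) = (9 + Y)/(-2 + H) (g(Y, H) = ((6 - 1*(-3)) + Y)/(H - 2) = ((6 + 3) + Y)/(-2 + H) = (9 + Y)/(-2 + H))
(55 - 23)*g(F, C) = (55 - 23)*((9 + 9)/(-2 - 4)) = 32*(18/(-6)) = 32*(-1/6*18) = 32*(-3) = -96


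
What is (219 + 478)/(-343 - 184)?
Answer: -41/31 ≈ -1.3226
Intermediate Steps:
(219 + 478)/(-343 - 184) = 697/(-527) = 697*(-1/527) = -41/31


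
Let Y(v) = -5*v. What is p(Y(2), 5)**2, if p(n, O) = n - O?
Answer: 225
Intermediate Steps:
p(Y(2), 5)**2 = (-5*2 - 1*5)**2 = (-10 - 5)**2 = (-15)**2 = 225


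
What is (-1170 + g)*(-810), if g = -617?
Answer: 1447470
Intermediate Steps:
(-1170 + g)*(-810) = (-1170 - 617)*(-810) = -1787*(-810) = 1447470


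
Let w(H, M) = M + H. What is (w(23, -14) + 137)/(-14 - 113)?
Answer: -146/127 ≈ -1.1496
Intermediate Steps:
w(H, M) = H + M
(w(23, -14) + 137)/(-14 - 113) = ((23 - 14) + 137)/(-14 - 113) = (9 + 137)/(-127) = 146*(-1/127) = -146/127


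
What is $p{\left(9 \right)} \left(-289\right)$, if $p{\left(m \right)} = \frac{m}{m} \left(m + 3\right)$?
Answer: $-3468$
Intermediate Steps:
$p{\left(m \right)} = 3 + m$ ($p{\left(m \right)} = 1 \left(3 + m\right) = 3 + m$)
$p{\left(9 \right)} \left(-289\right) = \left(3 + 9\right) \left(-289\right) = 12 \left(-289\right) = -3468$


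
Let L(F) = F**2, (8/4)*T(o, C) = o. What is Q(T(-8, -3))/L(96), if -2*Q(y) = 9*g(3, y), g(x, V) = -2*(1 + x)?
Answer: 1/256 ≈ 0.0039063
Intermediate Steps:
T(o, C) = o/2
g(x, V) = -2 - 2*x
Q(y) = 36 (Q(y) = -9*(-2 - 2*3)/2 = -9*(-2 - 6)/2 = -9*(-8)/2 = -1/2*(-72) = 36)
Q(T(-8, -3))/L(96) = 36/(96**2) = 36/9216 = 36*(1/9216) = 1/256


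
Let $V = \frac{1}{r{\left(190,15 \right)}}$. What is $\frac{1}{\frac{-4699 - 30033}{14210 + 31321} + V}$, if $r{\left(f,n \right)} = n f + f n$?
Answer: $- \frac{86508900}{65975623} \approx -1.3112$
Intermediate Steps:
$r{\left(f,n \right)} = 2 f n$ ($r{\left(f,n \right)} = f n + f n = 2 f n$)
$V = \frac{1}{5700}$ ($V = \frac{1}{2 \cdot 190 \cdot 15} = \frac{1}{5700} \approx 0.00017544$)
$\frac{1}{\frac{-4699 - 30033}{14210 + 31321} + V} = \frac{1}{\frac{-4699 - 30033}{14210 + 31321} + \frac{1}{5700}} = \frac{1}{- \frac{34732}{45531} + \frac{1}{5700}} = \frac{1}{- \frac{65975623}{86508900}} = - \frac{86508900}{65975623}$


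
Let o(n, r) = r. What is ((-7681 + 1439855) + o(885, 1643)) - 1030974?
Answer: 402843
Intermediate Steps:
((-7681 + 1439855) + o(885, 1643)) - 1030974 = ((-7681 + 1439855) + 1643) - 1030974 = (1432174 + 1643) - 1030974 = 1433817 - 1030974 = 402843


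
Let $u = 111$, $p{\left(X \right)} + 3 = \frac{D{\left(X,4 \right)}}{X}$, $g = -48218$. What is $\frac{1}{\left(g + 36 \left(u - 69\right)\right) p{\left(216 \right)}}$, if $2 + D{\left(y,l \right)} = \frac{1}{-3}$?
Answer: $\frac{324}{45561703} \approx 7.1112 \cdot 10^{-6}$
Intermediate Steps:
$D{\left(y,l \right)} = - \frac{7}{3}$ ($D{\left(y,l \right)} = -2 + \frac{1}{-3} = -2 - \frac{1}{3} = - \frac{7}{3}$)
$p{\left(X \right)} = -3 - \frac{7}{3 X}$
$\frac{1}{\left(g + 36 \left(u - 69\right)\right) p{\left(216 \right)}} = \frac{1}{\left(-48218 + 36 \left(111 - 69\right)\right) \left(-3 - \frac{7}{3 \cdot 216}\right)} = \frac{1}{\left(-48218 + 36 \cdot 42\right) \left(-3 - \frac{7}{648}\right)} = \frac{1}{\left(-48218 + 1512\right) \left(-3 - \frac{7}{648}\right)} = \frac{1}{\left(-46706\right) \left(- \frac{1951}{648}\right)} = \left(- \frac{1}{46706}\right) \left(- \frac{648}{1951}\right) = \frac{324}{45561703}$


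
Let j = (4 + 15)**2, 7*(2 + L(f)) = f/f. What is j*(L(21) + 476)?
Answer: 1198159/7 ≈ 1.7117e+5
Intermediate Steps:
L(f) = -13/7 (L(f) = -2 + (f/f)/7 = -2 + (1/7)*1 = -2 + 1/7 = -13/7)
j = 361 (j = 19**2 = 361)
j*(L(21) + 476) = 361*(-13/7 + 476) = 361*(3319/7) = 1198159/7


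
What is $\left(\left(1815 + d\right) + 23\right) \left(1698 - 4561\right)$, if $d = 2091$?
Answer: $-11248727$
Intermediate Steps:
$\left(\left(1815 + d\right) + 23\right) \left(1698 - 4561\right) = \left(\left(1815 + 2091\right) + 23\right) \left(1698 - 4561\right) = \left(3906 + 23\right) \left(-2863\right) = 3929 \left(-2863\right) = -11248727$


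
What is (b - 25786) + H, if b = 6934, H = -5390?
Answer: -24242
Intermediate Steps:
(b - 25786) + H = (6934 - 25786) - 5390 = -18852 - 5390 = -24242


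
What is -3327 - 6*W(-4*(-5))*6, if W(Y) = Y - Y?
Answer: -3327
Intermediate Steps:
W(Y) = 0
-3327 - 6*W(-4*(-5))*6 = -3327 - 6*0*6 = -3327 + 0*6 = -3327 + 0 = -3327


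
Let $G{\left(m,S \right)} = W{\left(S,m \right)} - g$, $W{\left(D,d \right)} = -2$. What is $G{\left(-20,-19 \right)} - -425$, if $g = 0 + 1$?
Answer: $422$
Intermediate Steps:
$g = 1$
$G{\left(m,S \right)} = -3$ ($G{\left(m,S \right)} = -2 - 1 = -3$)
$G{\left(-20,-19 \right)} - -425 = -3 - -425 = -3 + 425 = 422$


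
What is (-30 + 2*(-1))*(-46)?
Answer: 1472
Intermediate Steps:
(-30 + 2*(-1))*(-46) = (-30 - 2)*(-46) = -32*(-46) = 1472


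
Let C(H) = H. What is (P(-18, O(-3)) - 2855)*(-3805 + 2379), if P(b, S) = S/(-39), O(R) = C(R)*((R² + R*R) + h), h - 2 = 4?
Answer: 52891766/13 ≈ 4.0686e+6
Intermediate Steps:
h = 6 (h = 2 + 4 = 6)
O(R) = R*(6 + 2*R²) (O(R) = R*((R² + R*R) + 6) = R*((R² + R²) + 6) = R*(2*R² + 6) = R*(6 + 2*R²))
P(b, S) = -S/39 (P(b, S) = S*(-1/39) = -S/39)
(P(-18, O(-3)) - 2855)*(-3805 + 2379) = (-2*(-3)*(3 + (-3)²)/39 - 2855)*(-3805 + 2379) = (-2*(-3)*(3 + 9)/39 - 2855)*(-1426) = (-2*(-3)*12/39 - 2855)*(-1426) = (-1/39*(-72) - 2855)*(-1426) = (24/13 - 2855)*(-1426) = -37091/13*(-1426) = 52891766/13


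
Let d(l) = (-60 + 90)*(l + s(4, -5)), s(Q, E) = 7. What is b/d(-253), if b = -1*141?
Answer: 47/2460 ≈ 0.019106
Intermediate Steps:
b = -141
d(l) = 210 + 30*l (d(l) = (-60 + 90)*(l + 7) = 30*(7 + l) = 210 + 30*l)
b/d(-253) = -141/(210 + 30*(-253)) = -141/(210 - 7590) = -141/(-7380) = -141*(-1/7380) = 47/2460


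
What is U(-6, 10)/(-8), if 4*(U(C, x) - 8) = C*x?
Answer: 7/8 ≈ 0.87500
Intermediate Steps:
U(C, x) = 8 + C*x/4 (U(C, x) = 8 + (C*x)/4 = 8 + C*x/4)
U(-6, 10)/(-8) = (8 + (¼)*(-6)*10)/(-8) = -(8 - 15)/8 = -⅛*(-7) = 7/8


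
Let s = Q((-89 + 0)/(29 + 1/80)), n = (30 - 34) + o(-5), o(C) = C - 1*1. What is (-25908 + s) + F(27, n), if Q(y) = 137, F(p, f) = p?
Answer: -25744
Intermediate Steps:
o(C) = -1 + C (o(C) = C - 1 = -1 + C)
n = -10 (n = (30 - 34) + (-1 - 5) = -4 - 6 = -10)
s = 137
(-25908 + s) + F(27, n) = (-25908 + 137) + 27 = -25771 + 27 = -25744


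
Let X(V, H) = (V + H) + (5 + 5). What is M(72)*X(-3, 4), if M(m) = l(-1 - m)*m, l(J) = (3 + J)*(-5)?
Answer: 277200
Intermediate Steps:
l(J) = -15 - 5*J
X(V, H) = 10 + H + V (X(V, H) = (H + V) + 10 = 10 + H + V)
M(m) = m*(-10 + 5*m) (M(m) = (-15 - 5*(-1 - m))*m = (-15 + (5 + 5*m))*m = (-10 + 5*m)*m = m*(-10 + 5*m))
M(72)*X(-3, 4) = (5*72*(-2 + 72))*(10 + 4 - 3) = (5*72*70)*11 = 25200*11 = 277200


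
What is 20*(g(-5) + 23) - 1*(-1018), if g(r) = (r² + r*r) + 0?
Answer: 2478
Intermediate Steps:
g(r) = 2*r² (g(r) = (r² + r²) + 0 = 2*r² + 0 = 2*r²)
20*(g(-5) + 23) - 1*(-1018) = 20*(2*(-5)² + 23) - 1*(-1018) = 20*(2*25 + 23) + 1018 = 20*(50 + 23) + 1018 = 20*73 + 1018 = 1460 + 1018 = 2478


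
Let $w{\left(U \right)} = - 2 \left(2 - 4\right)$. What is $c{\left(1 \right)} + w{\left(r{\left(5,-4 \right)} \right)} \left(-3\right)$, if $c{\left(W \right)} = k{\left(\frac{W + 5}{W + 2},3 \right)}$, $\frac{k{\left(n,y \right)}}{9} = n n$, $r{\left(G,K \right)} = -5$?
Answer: $24$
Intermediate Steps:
$k{\left(n,y \right)} = 9 n^{2}$ ($k{\left(n,y \right)} = 9 n n = 9 n^{2}$)
$c{\left(W \right)} = \frac{9 \left(5 + W\right)^{2}}{\left(2 + W\right)^{2}}$ ($c{\left(W \right)} = 9 \left(\frac{W + 5}{W + 2}\right)^{2} = 9 \left(\frac{5 + W}{2 + W}\right)^{2} = 9 \frac{\left(5 + W\right)^{2}}{\left(2 + W\right)^{2}} = \frac{9 \left(5 + W\right)^{2}}{\left(2 + W\right)^{2}}$)
$w{\left(U \right)} = 4$ ($w{\left(U \right)} = \left(-2\right) \left(-2\right) = 4$)
$c{\left(1 \right)} + w{\left(r{\left(5,-4 \right)} \right)} \left(-3\right) = \frac{9 \left(5 + 1\right)^{2}}{\left(2 + 1\right)^{2}} + 4 \left(-3\right) = \frac{9 \cdot 6^{2}}{9} - 12 = 9 \cdot \frac{1}{9} \cdot 36 - 12 = 36 - 12 = 24$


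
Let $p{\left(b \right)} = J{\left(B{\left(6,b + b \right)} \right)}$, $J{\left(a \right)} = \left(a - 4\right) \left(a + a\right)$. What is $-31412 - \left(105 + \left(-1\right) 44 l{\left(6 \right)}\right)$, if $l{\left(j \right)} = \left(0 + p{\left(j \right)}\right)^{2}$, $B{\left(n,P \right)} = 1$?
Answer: $-29933$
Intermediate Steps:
$J{\left(a \right)} = 2 a \left(-4 + a\right)$ ($J{\left(a \right)} = \left(-4 + a\right) 2 a = 2 a \left(-4 + a\right)$)
$p{\left(b \right)} = -6$ ($p{\left(b \right)} = 2 \cdot 1 \left(-4 + 1\right) = 2 \cdot 1 \left(-3\right) = -6$)
$l{\left(j \right)} = 36$ ($l{\left(j \right)} = \left(0 - 6\right)^{2} = \left(-6\right)^{2} = 36$)
$-31412 - \left(105 + \left(-1\right) 44 l{\left(6 \right)}\right) = -31412 - \left(105 + \left(-1\right) 44 \cdot 36\right) = -31412 - \left(105 - 1584\right) = -31412 - -1479 = -31412 + 1479 = -29933$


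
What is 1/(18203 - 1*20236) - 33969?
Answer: -69058978/2033 ≈ -33969.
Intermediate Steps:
1/(18203 - 1*20236) - 33969 = 1/(18203 - 20236) - 33969 = 1/(-2033) - 33969 = -1/2033 - 33969 = -69058978/2033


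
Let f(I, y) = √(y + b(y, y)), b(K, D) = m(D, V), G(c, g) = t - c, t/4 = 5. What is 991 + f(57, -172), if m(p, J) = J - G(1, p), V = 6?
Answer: 991 + I*√185 ≈ 991.0 + 13.601*I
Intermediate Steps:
t = 20 (t = 4*5 = 20)
G(c, g) = 20 - c
m(p, J) = -19 + J (m(p, J) = J - (20 - 1*1) = J - (20 - 1) = J - 1*19 = J - 19 = -19 + J)
b(K, D) = -13 (b(K, D) = -19 + 6 = -13)
f(I, y) = √(-13 + y) (f(I, y) = √(y - 13) = √(-13 + y))
991 + f(57, -172) = 991 + √(-13 - 172) = 991 + √(-185) = 991 + I*√185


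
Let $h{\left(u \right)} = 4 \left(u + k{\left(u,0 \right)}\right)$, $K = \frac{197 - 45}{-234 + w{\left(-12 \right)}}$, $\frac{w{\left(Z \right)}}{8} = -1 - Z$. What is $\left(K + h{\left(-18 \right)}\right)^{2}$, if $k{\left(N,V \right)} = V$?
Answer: $\frac{28430224}{5329} \approx 5335.0$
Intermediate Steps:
$w{\left(Z \right)} = -8 - 8 Z$ ($w{\left(Z \right)} = 8 \left(-1 - Z\right) = -8 - 8 Z$)
$K = - \frac{76}{73}$ ($K = \frac{197 - 45}{-234 - -88} = \frac{152}{-234 + \left(-8 + 96\right)} = \frac{152}{-234 + 88} = \frac{152}{-146} = 152 \left(- \frac{1}{146}\right) = - \frac{76}{73} \approx -1.0411$)
$h{\left(u \right)} = 4 u$ ($h{\left(u \right)} = 4 \left(u + 0\right) = 4 u$)
$\left(K + h{\left(-18 \right)}\right)^{2} = \left(- \frac{76}{73} + 4 \left(-18\right)\right)^{2} = \left(- \frac{76}{73} - 72\right)^{2} = \left(- \frac{5332}{73}\right)^{2} = \frac{28430224}{5329}$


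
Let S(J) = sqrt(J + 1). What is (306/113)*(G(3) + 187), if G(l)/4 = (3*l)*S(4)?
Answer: 57222/113 + 11016*sqrt(5)/113 ≈ 724.38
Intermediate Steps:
S(J) = sqrt(1 + J)
G(l) = 12*l*sqrt(5) (G(l) = 4*((3*l)*sqrt(1 + 4)) = 4*((3*l)*sqrt(5)) = 4*(3*l*sqrt(5)) = 12*l*sqrt(5))
(306/113)*(G(3) + 187) = (306/113)*(12*3*sqrt(5) + 187) = (306*(1/113))*(36*sqrt(5) + 187) = 306*(187 + 36*sqrt(5))/113 = 57222/113 + 11016*sqrt(5)/113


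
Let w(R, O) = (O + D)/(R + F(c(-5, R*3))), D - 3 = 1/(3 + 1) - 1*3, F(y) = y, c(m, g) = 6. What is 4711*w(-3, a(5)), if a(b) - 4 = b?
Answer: 174307/12 ≈ 14526.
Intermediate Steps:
a(b) = 4 + b
D = 1/4 (D = 3 + (1/(3 + 1) - 1*3) = 3 + (1/4 - 3) = 3 - 11/4 = 1/4 ≈ 0.25000)
w(R, O) = (1/4 + O)/(6 + R) (w(R, O) = (O + 1/4)/(R + 6) = (1/4 + O)/(6 + R))
4711*w(-3, a(5)) = 4711*((1/4 + (4 + 5))/(6 - 3)) = 4711*((1/4 + 9)/3) = 4711*((1/3)*(37/4)) = 4711*(37/12) = 174307/12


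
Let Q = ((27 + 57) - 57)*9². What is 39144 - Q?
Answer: 36957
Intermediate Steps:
Q = 2187 (Q = (84 - 57)*81 = 27*81 = 2187)
39144 - Q = 39144 - 1*2187 = 39144 - 2187 = 36957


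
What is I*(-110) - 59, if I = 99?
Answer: -10949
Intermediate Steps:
I*(-110) - 59 = 99*(-110) - 59 = -10890 - 59 = -10949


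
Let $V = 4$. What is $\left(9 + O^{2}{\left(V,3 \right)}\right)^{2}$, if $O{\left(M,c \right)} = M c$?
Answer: $23409$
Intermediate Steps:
$\left(9 + O^{2}{\left(V,3 \right)}\right)^{2} = \left(9 + \left(4 \cdot 3\right)^{2}\right)^{2} = \left(9 + 12^{2}\right)^{2} = \left(9 + 144\right)^{2} = 153^{2} = 23409$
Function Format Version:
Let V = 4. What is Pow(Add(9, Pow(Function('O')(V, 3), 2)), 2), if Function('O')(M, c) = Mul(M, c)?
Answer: 23409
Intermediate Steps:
Pow(Add(9, Pow(Function('O')(V, 3), 2)), 2) = Pow(Add(9, Pow(Mul(4, 3), 2)), 2) = Pow(Add(9, Pow(12, 2)), 2) = Pow(Add(9, 144), 2) = Pow(153, 2) = 23409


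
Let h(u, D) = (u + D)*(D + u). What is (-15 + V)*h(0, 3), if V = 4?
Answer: -99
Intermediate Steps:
h(u, D) = (D + u)² (h(u, D) = (D + u)*(D + u) = (D + u)²)
(-15 + V)*h(0, 3) = (-15 + 4)*(3 + 0)² = -11*3² = -11*9 = -99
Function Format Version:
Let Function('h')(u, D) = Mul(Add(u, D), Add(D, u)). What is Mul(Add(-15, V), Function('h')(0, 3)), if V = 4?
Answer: -99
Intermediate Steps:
Function('h')(u, D) = Pow(Add(D, u), 2) (Function('h')(u, D) = Mul(Add(D, u), Add(D, u)) = Pow(Add(D, u), 2))
Mul(Add(-15, V), Function('h')(0, 3)) = Mul(Add(-15, 4), Pow(Add(3, 0), 2)) = Mul(-11, Pow(3, 2)) = Mul(-11, 9) = -99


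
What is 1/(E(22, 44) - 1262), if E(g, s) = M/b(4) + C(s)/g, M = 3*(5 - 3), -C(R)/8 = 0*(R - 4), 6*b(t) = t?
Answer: -1/1253 ≈ -0.00079808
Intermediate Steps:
b(t) = t/6
C(R) = 0 (C(R) = -0*(R - 4) = -0*(-4 + R) = -8*0 = 0)
M = 6 (M = 3*2 = 6)
E(g, s) = 9 (E(g, s) = 6/(((⅙)*4)) + 0/g = 6/(⅔) + 0 = 6*(3/2) + 0 = 9 + 0 = 9)
1/(E(22, 44) - 1262) = 1/(9 - 1262) = 1/(-1253) = -1/1253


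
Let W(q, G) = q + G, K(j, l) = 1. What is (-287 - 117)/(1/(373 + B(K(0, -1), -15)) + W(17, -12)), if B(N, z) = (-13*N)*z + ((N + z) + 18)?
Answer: -231088/2861 ≈ -80.772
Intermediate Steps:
B(N, z) = 18 + N + z - 13*N*z (B(N, z) = -13*N*z + (18 + N + z) = 18 + N + z - 13*N*z)
W(q, G) = G + q
(-287 - 117)/(1/(373 + B(K(0, -1), -15)) + W(17, -12)) = (-287 - 117)/(1/(373 + (18 + 1 - 15 - 13*1*(-15))) + (-12 + 17)) = -404/(1/(373 + (18 + 1 - 15 + 195)) + 5) = -404/(1/(373 + 199) + 5) = -404/(1/572 + 5) = -404/2861/572 = -404*572/2861 = -231088/2861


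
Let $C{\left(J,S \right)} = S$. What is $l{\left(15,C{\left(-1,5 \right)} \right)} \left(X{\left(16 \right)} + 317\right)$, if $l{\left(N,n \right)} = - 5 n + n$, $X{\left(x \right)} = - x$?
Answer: $-6020$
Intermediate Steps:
$l{\left(N,n \right)} = - 4 n$
$l{\left(15,C{\left(-1,5 \right)} \right)} \left(X{\left(16 \right)} + 317\right) = \left(-4\right) 5 \left(\left(-1\right) 16 + 317\right) = - 20 \left(-16 + 317\right) = \left(-20\right) 301 = -6020$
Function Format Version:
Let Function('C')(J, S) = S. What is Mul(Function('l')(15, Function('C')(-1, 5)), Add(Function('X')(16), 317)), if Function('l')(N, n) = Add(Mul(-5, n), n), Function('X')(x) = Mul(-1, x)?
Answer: -6020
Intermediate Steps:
Function('l')(N, n) = Mul(-4, n)
Mul(Function('l')(15, Function('C')(-1, 5)), Add(Function('X')(16), 317)) = Mul(Mul(-4, 5), Add(Mul(-1, 16), 317)) = Mul(-20, Add(-16, 317)) = Mul(-20, 301) = -6020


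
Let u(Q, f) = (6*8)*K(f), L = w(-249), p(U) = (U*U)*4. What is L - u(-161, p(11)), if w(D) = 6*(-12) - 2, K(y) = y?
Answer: -23306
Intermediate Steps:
p(U) = 4*U² (p(U) = U²*4 = 4*U²)
w(D) = -74 (w(D) = -72 - 2 = -74)
L = -74
u(Q, f) = 48*f (u(Q, f) = (6*8)*f = 48*f)
L - u(-161, p(11)) = -74 - 48*4*11² = -74 - 48*4*121 = -74 - 48*484 = -74 - 1*23232 = -74 - 23232 = -23306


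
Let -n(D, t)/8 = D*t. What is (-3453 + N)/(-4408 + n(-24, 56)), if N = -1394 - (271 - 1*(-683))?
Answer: -5801/6344 ≈ -0.91441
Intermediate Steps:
n(D, t) = -8*D*t
N = -2348 (N = -1394 - (271 + 683) = -1394 - 1*954 = -1394 - 954 = -2348)
(-3453 + N)/(-4408 + n(-24, 56)) = (-3453 - 2348)/(-4408 - 8*(-24)*56) = -5801/(-4408 + 10752) = -5801/6344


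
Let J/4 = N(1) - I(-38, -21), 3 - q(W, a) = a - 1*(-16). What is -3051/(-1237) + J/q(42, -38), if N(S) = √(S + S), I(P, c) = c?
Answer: 180183/30925 + 4*√2/25 ≈ 6.0527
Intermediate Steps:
N(S) = √2*√S (N(S) = √(2*S) = √2*√S)
q(W, a) = -13 - a (q(W, a) = 3 - (a - 1*(-16)) = 3 - (a + 16) = 3 - (16 + a) = 3 + (-16 - a) = -13 - a)
J = 84 + 4*√2 (J = 4*(√2*√1 - 1*(-21)) = 4*(√2*1 + 21) = 4*(√2 + 21) = 4*(21 + √2) = 84 + 4*√2 ≈ 89.657)
-3051/(-1237) + J/q(42, -38) = -3051/(-1237) + (84 + 4*√2)/(-13 - 1*(-38)) = -3051*(-1/1237) + (84 + 4*√2)/(-13 + 38) = 3051/1237 + (84 + 4*√2)/25 = 3051/1237 + (84 + 4*√2)*(1/25) = 3051/1237 + (84/25 + 4*√2/25) = 180183/30925 + 4*√2/25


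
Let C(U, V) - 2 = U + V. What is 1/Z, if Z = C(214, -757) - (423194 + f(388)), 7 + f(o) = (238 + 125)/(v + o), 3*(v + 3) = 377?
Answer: -1532/649152385 ≈ -2.3600e-6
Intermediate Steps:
v = 368/3 (v = -3 + (⅓)*377 = -3 + 377/3 = 368/3 ≈ 122.67)
f(o) = -7 + 363/(368/3 + o) (f(o) = -7 + (238 + 125)/(368/3 + o) = -7 + 363/(368/3 + o))
C(U, V) = 2 + U + V (C(U, V) = 2 + (U + V) = 2 + U + V)
Z = -649152385/1532 (Z = (2 + 214 - 757) - (423194 + (-1487 - 21*388)/(368 + 3*388)) = -541 - (423194 + (-1487 - 8148)/(368 + 1164)) = -541 - (423194 - 9635/1532) = -541 - 1*648323573/1532 = -541 - 648323573/1532 = -649152385/1532 ≈ -4.2373e+5)
1/Z = 1/(-649152385/1532) = -1532/649152385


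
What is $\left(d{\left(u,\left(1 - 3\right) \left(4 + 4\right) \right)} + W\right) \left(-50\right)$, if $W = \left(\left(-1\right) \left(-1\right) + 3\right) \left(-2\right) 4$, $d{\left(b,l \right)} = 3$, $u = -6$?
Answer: $1450$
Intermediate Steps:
$W = -32$ ($W = \left(1 + 3\right) \left(-2\right) 4 = 4 \left(-2\right) 4 = \left(-8\right) 4 = -32$)
$\left(d{\left(u,\left(1 - 3\right) \left(4 + 4\right) \right)} + W\right) \left(-50\right) = \left(3 - 32\right) \left(-50\right) = \left(-29\right) \left(-50\right) = 1450$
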